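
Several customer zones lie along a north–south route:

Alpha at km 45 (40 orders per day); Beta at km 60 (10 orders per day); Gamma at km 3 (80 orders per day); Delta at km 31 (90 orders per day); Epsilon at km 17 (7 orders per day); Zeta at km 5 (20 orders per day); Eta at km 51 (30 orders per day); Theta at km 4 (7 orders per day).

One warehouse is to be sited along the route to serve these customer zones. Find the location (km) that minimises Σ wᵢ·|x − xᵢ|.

x = 31

For a sum of weighted absolute distances on a line, the optimum is the weighted median (not the mean). Total weight W = 284; half-weight = 142.
Sort by position and accumulate weight:
  km 3 (Gamma, w=80) → cum 80
  km 4 (Theta, w=7) → cum 87
  km 5 (Zeta, w=20) → cum 107
  km 17 (Epsilon, w=7) → cum 114
  km 31 (Delta, w=90) → cum 204  ≥ 142 → median here
  km 45 (Alpha, w=40) → cum 244
  km 51 (Eta, w=30) → cum 274
  km 60 (Beta, w=10) → cum 284
Optimal location: km 31.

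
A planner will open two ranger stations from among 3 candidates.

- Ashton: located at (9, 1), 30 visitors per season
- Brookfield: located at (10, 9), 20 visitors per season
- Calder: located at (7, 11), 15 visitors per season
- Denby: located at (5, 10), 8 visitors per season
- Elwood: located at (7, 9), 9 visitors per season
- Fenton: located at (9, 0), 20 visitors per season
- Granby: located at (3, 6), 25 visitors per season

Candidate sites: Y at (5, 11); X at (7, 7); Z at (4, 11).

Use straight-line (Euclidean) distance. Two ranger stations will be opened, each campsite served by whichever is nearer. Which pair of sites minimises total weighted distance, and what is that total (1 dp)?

Evaluate every pair (each demand assigned to the nearer of the two):
  {Y, X}: total = 566.5
  {X, Z}: total = 584.8
  {Y, Z}: total = 855.8
Best pair: {Y, X} with total 566.5.

{Y, X}, total 566.5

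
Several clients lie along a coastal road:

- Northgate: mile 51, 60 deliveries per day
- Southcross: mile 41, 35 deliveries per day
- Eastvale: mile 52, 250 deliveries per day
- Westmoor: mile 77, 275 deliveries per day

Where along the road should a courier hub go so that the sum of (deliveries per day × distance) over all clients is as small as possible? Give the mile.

x = 52

For a sum of weighted absolute distances on a line, the optimum is the weighted median (not the mean). Total weight W = 620; half-weight = 310.
Sort by position and accumulate weight:
  mile 41 (Southcross, w=35) → cum 35
  mile 51 (Northgate, w=60) → cum 95
  mile 52 (Eastvale, w=250) → cum 345  ≥ 310 → median here
  mile 77 (Westmoor, w=275) → cum 620
Optimal location: mile 52.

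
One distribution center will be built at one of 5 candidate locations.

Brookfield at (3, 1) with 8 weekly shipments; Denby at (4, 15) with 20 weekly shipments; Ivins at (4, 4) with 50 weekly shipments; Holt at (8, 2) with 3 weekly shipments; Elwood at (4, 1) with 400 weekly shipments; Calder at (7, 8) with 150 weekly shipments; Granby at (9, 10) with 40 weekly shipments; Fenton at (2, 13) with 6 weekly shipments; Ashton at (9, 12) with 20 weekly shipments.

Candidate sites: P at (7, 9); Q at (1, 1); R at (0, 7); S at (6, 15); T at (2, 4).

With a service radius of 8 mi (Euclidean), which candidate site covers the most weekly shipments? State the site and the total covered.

R, covering 614

Coverage radius r = 8 mi; a point is covered iff (Δx)²+(Δy)² ≤ 8² = 64.
  P (7, 9): covers {Denby, Ivins, Holt, Calder, Granby, Fenton, Ashton} → 289
  Q (1, 1): covers {Brookfield, Ivins, Holt, Elwood} → 461
  R (0, 7): covers {Brookfield, Ivins, Elwood, Calder, Fenton} → 614
  S (6, 15): covers {Denby, Calder, Granby, Fenton, Ashton} → 236
  T (2, 4): covers {Brookfield, Ivins, Holt, Elwood, Calder} → 611
Maximum coverage at R: 614 weekly shipments.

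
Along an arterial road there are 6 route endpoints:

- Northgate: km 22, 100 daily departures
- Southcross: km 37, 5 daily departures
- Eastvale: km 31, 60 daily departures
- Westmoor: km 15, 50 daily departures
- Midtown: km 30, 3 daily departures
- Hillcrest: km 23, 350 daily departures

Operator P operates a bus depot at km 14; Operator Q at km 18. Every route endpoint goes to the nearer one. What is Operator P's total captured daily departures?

50

The indifferent point is the midpoint (14+18)/2 = 16; route endpoints left of it (closer to Operator P at 14) go to Operator P, those right go to Operator Q.
  Westmoor at 15 (w=50) → Operator P
  Northgate at 22 (w=100) → Operator Q
  Hillcrest at 23 (w=350) → Operator Q
  Midtown at 30 (w=3) → Operator Q
  Eastvale at 31 (w=60) → Operator Q
  Southcross at 37 (w=5) → Operator Q
Operator P captures 50; Operator Q captures 518.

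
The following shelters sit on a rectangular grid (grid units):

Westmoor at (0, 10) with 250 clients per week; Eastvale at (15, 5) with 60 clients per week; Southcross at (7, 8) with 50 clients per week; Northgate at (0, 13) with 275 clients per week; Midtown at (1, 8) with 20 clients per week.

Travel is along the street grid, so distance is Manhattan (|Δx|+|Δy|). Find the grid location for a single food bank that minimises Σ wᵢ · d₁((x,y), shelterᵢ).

(0, 10)

Manhattan distance separates: Σwᵢ(|x−xᵢ|+|y−yᵢ|) = Σwᵢ|x−xᵢ| + Σwᵢ|y−yᵢ|, so x and y are optimised independently as 1-D weighted medians.
Total weight W = 655; half = 327.5.
x-coordinate, sorted with cumulative weight:
  x=0 (Westmoor, w=250) cum 250
  x=0 (Northgate, w=275) cum 525  ← median
  x=1 (Midtown, w=20) cum 545
  x=7 (Southcross, w=50) cum 595
  x=15 (Eastvale, w=60) cum 655
⇒ x* = 0
y-coordinate, sorted with cumulative weight:
  y=5 (Eastvale, w=60) cum 60
  y=8 (Southcross, w=50) cum 110
  y=8 (Midtown, w=20) cum 130
  y=10 (Westmoor, w=250) cum 380  ← median
  y=13 (Northgate, w=275) cum 655
⇒ y* = 10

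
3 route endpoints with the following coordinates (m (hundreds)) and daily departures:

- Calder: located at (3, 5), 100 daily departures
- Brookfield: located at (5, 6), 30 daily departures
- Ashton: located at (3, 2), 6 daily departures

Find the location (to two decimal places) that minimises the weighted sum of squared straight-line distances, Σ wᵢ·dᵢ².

The minimiser of Σwᵢ‖p−pᵢ‖² is the weighted centroid p* = (Σwᵢpᵢ)/(Σwᵢ).
Σwᵢ = 136.
Σwᵢxᵢ = 100·3 + 30·5 + 6·3 = 468.
Σwᵢyᵢ = 100·5 + 30·6 + 6·2 = 692.
x* = 468/136 = 3.44, y* = 692/136 = 5.09.

(3.44, 5.09)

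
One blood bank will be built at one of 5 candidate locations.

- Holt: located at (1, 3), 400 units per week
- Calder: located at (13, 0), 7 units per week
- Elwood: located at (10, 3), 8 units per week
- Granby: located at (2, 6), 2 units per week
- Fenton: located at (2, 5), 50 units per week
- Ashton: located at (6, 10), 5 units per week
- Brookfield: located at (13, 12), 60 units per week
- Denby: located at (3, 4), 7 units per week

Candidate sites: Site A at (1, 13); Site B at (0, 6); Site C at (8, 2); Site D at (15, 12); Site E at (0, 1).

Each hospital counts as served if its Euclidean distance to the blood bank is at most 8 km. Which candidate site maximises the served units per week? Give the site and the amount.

Site C, covering 474

Coverage radius r = 8 km; a point is covered iff (Δx)²+(Δy)² ≤ 8² = 64.
  Site A (1, 13): covers {Granby, Ashton} → 7
  Site B (0, 6): covers {Holt, Granby, Fenton, Ashton, Denby} → 464
  Site C (8, 2): covers {Holt, Calder, Elwood, Granby, Fenton, Denby} → 474
  Site D (15, 12): covers {Brookfield} → 60
  Site E (0, 1): covers {Holt, Granby, Fenton, Denby} → 459
Maximum coverage at Site C: 474 units per week.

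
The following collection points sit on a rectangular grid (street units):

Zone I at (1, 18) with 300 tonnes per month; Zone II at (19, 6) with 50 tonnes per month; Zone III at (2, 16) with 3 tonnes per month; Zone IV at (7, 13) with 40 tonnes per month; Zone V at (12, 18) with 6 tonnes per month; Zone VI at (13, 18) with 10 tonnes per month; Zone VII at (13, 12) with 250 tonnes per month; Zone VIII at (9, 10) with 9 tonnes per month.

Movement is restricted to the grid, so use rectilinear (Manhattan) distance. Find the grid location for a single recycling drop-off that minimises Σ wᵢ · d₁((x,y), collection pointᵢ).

(7, 13)

Manhattan distance separates: Σwᵢ(|x−xᵢ|+|y−yᵢ|) = Σwᵢ|x−xᵢ| + Σwᵢ|y−yᵢ|, so x and y are optimised independently as 1-D weighted medians.
Total weight W = 668; half = 334.
x-coordinate, sorted with cumulative weight:
  x=1 (Zone I, w=300) cum 300
  x=2 (Zone III, w=3) cum 303
  x=7 (Zone IV, w=40) cum 343  ← median
  x=9 (Zone VIII, w=9) cum 352
  x=12 (Zone V, w=6) cum 358
  x=13 (Zone VI, w=10) cum 368
  x=13 (Zone VII, w=250) cum 618
  x=19 (Zone II, w=50) cum 668
⇒ x* = 7
y-coordinate, sorted with cumulative weight:
  y=6 (Zone II, w=50) cum 50
  y=10 (Zone VIII, w=9) cum 59
  y=12 (Zone VII, w=250) cum 309
  y=13 (Zone IV, w=40) cum 349  ← median
  y=16 (Zone III, w=3) cum 352
  y=18 (Zone I, w=300) cum 652
  y=18 (Zone V, w=6) cum 658
  y=18 (Zone VI, w=10) cum 668
⇒ y* = 13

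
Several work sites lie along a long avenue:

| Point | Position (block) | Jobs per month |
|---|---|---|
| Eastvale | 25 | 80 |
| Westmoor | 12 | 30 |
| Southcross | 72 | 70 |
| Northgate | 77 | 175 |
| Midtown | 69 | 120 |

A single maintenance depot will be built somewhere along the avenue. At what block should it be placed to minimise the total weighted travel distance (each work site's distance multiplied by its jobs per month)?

x = 72

For a sum of weighted absolute distances on a line, the optimum is the weighted median (not the mean). Total weight W = 475; half-weight = 237.5.
Sort by position and accumulate weight:
  block 12 (Westmoor, w=30) → cum 30
  block 25 (Eastvale, w=80) → cum 110
  block 69 (Midtown, w=120) → cum 230
  block 72 (Southcross, w=70) → cum 300  ≥ 237.5 → median here
  block 77 (Northgate, w=175) → cum 475
Optimal location: block 72.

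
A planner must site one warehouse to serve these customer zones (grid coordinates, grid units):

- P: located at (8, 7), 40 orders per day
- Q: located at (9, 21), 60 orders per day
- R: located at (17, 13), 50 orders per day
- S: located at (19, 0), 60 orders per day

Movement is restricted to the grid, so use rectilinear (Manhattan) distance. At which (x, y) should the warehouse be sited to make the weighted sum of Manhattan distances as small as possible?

(17, 13)

Manhattan distance separates: Σwᵢ(|x−xᵢ|+|y−yᵢ|) = Σwᵢ|x−xᵢ| + Σwᵢ|y−yᵢ|, so x and y are optimised independently as 1-D weighted medians.
Total weight W = 210; half = 105.
x-coordinate, sorted with cumulative weight:
  x=8 (P, w=40) cum 40
  x=9 (Q, w=60) cum 100
  x=17 (R, w=50) cum 150  ← median
  x=19 (S, w=60) cum 210
⇒ x* = 17
y-coordinate, sorted with cumulative weight:
  y=0 (S, w=60) cum 60
  y=7 (P, w=40) cum 100
  y=13 (R, w=50) cum 150  ← median
  y=21 (Q, w=60) cum 210
⇒ y* = 13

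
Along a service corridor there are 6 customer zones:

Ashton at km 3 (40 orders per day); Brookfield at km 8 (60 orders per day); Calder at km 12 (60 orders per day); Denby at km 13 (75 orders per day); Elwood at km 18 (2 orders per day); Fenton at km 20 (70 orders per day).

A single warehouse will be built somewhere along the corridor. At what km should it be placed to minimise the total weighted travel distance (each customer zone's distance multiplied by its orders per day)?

For a sum of weighted absolute distances on a line, the optimum is the weighted median (not the mean). Total weight W = 307; half-weight = 153.5.
Sort by position and accumulate weight:
  km 3 (Ashton, w=40) → cum 40
  km 8 (Brookfield, w=60) → cum 100
  km 12 (Calder, w=60) → cum 160  ≥ 153.5 → median here
  km 13 (Denby, w=75) → cum 235
  km 18 (Elwood, w=2) → cum 237
  km 20 (Fenton, w=70) → cum 307
Optimal location: km 12.

x = 12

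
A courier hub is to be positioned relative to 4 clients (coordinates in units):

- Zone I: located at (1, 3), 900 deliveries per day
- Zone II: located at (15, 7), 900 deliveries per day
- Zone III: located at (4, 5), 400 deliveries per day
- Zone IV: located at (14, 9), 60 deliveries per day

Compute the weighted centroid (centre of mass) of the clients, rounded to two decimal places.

The minimiser of Σwᵢ‖p−pᵢ‖² is the weighted centroid p* = (Σwᵢpᵢ)/(Σwᵢ).
Σwᵢ = 2260.
Σwᵢxᵢ = 900·1 + 900·15 + 400·4 + 60·14 = 16840.
Σwᵢyᵢ = 900·3 + 900·7 + 400·5 + 60·9 = 11540.
x* = 16840/2260 = 7.45, y* = 11540/2260 = 5.11.

(7.45, 5.11)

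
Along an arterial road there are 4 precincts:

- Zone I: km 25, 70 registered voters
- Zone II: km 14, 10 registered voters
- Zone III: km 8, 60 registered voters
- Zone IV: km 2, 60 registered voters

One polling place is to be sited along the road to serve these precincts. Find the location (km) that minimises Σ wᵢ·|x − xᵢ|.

For a sum of weighted absolute distances on a line, the optimum is the weighted median (not the mean). Total weight W = 200; half-weight = 100.
Sort by position and accumulate weight:
  km 2 (Zone IV, w=60) → cum 60
  km 8 (Zone III, w=60) → cum 120  ≥ 100 → median here
  km 14 (Zone II, w=10) → cum 130
  km 25 (Zone I, w=70) → cum 200
Optimal location: km 8.

x = 8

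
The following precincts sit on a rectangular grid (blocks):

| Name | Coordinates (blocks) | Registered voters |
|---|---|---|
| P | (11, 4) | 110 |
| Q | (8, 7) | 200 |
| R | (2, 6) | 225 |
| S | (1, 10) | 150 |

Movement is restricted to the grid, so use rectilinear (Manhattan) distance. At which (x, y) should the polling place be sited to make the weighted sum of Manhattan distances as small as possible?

(2, 7)

Manhattan distance separates: Σwᵢ(|x−xᵢ|+|y−yᵢ|) = Σwᵢ|x−xᵢ| + Σwᵢ|y−yᵢ|, so x and y are optimised independently as 1-D weighted medians.
Total weight W = 685; half = 342.5.
x-coordinate, sorted with cumulative weight:
  x=1 (S, w=150) cum 150
  x=2 (R, w=225) cum 375  ← median
  x=8 (Q, w=200) cum 575
  x=11 (P, w=110) cum 685
⇒ x* = 2
y-coordinate, sorted with cumulative weight:
  y=4 (P, w=110) cum 110
  y=6 (R, w=225) cum 335
  y=7 (Q, w=200) cum 535  ← median
  y=10 (S, w=150) cum 685
⇒ y* = 7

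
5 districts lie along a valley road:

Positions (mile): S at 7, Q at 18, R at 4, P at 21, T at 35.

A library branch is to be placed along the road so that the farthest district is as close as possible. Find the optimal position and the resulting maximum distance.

location 19.5, max distance 15.5

The 1-center on a line is the midpoint of the two extreme points: leftmost at 4, rightmost at 35.
Optimal location = (4 + 35)/2 = 19.5; maximum distance = (35 − 4)/2 = 15.5.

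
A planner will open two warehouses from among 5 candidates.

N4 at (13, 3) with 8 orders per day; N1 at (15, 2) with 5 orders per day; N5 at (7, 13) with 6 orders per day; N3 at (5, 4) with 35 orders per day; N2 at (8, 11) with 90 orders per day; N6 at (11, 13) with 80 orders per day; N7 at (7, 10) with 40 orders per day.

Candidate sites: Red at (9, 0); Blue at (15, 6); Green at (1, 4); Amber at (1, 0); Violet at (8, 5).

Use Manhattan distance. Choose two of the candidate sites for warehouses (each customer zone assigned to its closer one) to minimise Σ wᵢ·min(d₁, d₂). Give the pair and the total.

Evaluate every pair (each demand assigned to the nearer of the two):
  {Blue, Violet}: total = 1914
  {Red, Violet}: total = 1950
  {Green, Violet}: total = 1960
  {Amber, Violet}: total = 1960
  {Blue, Green}: total = 2730
  {Red, Blue}: total = 2870
  {Blue, Amber}: total = 2870
  {Red, Green}: total = 3086
  {Red, Amber}: total = 3226
  {Green, Amber}: total = 3674
Best pair: {Blue, Violet} with total 1914.

{Blue, Violet}, total 1914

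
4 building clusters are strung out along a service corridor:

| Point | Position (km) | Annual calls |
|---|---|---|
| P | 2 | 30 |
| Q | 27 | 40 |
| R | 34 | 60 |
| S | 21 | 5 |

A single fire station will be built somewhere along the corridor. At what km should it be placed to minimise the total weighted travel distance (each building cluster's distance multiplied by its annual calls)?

For a sum of weighted absolute distances on a line, the optimum is the weighted median (not the mean). Total weight W = 135; half-weight = 67.5.
Sort by position and accumulate weight:
  km 2 (P, w=30) → cum 30
  km 21 (S, w=5) → cum 35
  km 27 (Q, w=40) → cum 75  ≥ 67.5 → median here
  km 34 (R, w=60) → cum 135
Optimal location: km 27.

x = 27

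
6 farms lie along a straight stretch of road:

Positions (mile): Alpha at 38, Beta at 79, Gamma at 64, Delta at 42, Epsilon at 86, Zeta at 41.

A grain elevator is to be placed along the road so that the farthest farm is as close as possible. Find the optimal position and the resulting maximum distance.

location 62, max distance 24

The 1-center on a line is the midpoint of the two extreme points: leftmost at 38, rightmost at 86.
Optimal location = (38 + 86)/2 = 62; maximum distance = (86 − 38)/2 = 24.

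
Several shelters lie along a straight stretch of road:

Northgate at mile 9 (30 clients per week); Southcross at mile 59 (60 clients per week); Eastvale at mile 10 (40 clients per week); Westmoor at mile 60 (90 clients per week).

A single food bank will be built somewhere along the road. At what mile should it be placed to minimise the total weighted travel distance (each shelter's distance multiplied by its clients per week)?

x = 59

For a sum of weighted absolute distances on a line, the optimum is the weighted median (not the mean). Total weight W = 220; half-weight = 110.
Sort by position and accumulate weight:
  mile 9 (Northgate, w=30) → cum 30
  mile 10 (Eastvale, w=40) → cum 70
  mile 59 (Southcross, w=60) → cum 130  ≥ 110 → median here
  mile 60 (Westmoor, w=90) → cum 220
Optimal location: mile 59.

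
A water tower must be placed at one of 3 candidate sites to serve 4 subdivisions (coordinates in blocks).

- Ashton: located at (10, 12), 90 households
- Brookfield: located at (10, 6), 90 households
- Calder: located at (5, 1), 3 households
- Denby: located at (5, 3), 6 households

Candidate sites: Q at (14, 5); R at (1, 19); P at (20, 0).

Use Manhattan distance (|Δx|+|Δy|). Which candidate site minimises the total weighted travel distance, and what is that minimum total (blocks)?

Q, total 1545 blocks

Total weighted distance at each candidate:
  Q (14, 5): total = 1545
  R (1, 19): total = 3606
  P (20, 0): total = 3576
Minimum is at Q with total 1545 blocks.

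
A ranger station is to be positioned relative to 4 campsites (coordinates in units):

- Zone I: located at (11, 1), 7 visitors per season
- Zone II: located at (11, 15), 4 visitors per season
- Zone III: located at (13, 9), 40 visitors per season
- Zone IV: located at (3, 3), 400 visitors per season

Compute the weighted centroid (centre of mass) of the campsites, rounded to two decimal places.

(4.08, 3.61)

The minimiser of Σwᵢ‖p−pᵢ‖² is the weighted centroid p* = (Σwᵢpᵢ)/(Σwᵢ).
Σwᵢ = 451.
Σwᵢxᵢ = 7·11 + 4·11 + 40·13 + 400·3 = 1841.
Σwᵢyᵢ = 7·1 + 4·15 + 40·9 + 400·3 = 1627.
x* = 1841/451 = 4.08, y* = 1627/451 = 3.61.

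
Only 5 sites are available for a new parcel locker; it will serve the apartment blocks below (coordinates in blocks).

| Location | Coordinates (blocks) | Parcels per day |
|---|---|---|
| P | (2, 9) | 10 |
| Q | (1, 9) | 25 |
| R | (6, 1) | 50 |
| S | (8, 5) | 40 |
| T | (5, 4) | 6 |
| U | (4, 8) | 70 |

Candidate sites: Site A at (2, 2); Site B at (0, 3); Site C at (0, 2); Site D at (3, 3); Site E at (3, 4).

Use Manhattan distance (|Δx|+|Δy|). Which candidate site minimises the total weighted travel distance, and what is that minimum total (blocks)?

Site E, total 1137 blocks

Total weighted distance at each candidate:
  Site A (2, 2): total = 1470
  Site B (0, 3): total = 1721
  Site C (0, 2): total = 1822
  Site D (3, 3): total = 1238
  Site E (3, 4): total = 1137
Minimum is at Site E with total 1137 blocks.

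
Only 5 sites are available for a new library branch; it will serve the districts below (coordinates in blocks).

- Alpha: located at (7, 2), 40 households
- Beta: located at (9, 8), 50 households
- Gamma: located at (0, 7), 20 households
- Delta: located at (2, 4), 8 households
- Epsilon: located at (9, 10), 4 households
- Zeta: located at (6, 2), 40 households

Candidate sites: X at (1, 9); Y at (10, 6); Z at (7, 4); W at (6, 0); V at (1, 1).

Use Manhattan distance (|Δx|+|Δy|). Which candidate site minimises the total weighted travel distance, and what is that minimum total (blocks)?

Z, total 772 blocks

Total weighted distance at each candidate:
  X (1, 9): total = 1594
  Y (10, 6): total = 1070
  Z (7, 4): total = 772
  W (6, 0): total = 1126
  V (1, 1): total = 1510
Minimum is at Z with total 772 blocks.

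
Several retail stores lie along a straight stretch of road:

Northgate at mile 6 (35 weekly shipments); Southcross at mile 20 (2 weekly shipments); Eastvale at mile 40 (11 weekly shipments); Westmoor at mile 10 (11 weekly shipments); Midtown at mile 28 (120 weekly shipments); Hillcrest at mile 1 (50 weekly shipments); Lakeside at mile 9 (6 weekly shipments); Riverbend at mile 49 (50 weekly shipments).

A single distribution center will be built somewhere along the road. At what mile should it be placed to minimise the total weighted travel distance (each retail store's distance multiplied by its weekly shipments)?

For a sum of weighted absolute distances on a line, the optimum is the weighted median (not the mean). Total weight W = 285; half-weight = 142.5.
Sort by position and accumulate weight:
  mile 1 (Hillcrest, w=50) → cum 50
  mile 6 (Northgate, w=35) → cum 85
  mile 9 (Lakeside, w=6) → cum 91
  mile 10 (Westmoor, w=11) → cum 102
  mile 20 (Southcross, w=2) → cum 104
  mile 28 (Midtown, w=120) → cum 224  ≥ 142.5 → median here
  mile 40 (Eastvale, w=11) → cum 235
  mile 49 (Riverbend, w=50) → cum 285
Optimal location: mile 28.

x = 28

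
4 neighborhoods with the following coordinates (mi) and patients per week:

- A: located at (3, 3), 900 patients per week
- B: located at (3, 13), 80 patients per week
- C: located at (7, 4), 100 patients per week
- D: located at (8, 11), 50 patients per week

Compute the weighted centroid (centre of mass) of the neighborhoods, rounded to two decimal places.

(3.58, 4.15)

The minimiser of Σwᵢ‖p−pᵢ‖² is the weighted centroid p* = (Σwᵢpᵢ)/(Σwᵢ).
Σwᵢ = 1130.
Σwᵢxᵢ = 900·3 + 80·3 + 100·7 + 50·8 = 4040.
Σwᵢyᵢ = 900·3 + 80·13 + 100·4 + 50·11 = 4690.
x* = 4040/1130 = 3.58, y* = 4690/1130 = 4.15.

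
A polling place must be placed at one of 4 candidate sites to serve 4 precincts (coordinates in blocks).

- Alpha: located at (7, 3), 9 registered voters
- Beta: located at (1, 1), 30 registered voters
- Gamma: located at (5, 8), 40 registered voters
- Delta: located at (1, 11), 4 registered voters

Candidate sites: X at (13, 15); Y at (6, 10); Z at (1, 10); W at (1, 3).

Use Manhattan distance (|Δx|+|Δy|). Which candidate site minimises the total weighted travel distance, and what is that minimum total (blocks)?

Total weighted distance at each candidate:
  X (13, 15): total = 1606
  Y (6, 10): total = 636
  Z (1, 10): total = 631
  W (1, 3): total = 506
Minimum is at W with total 506 blocks.

W, total 506 blocks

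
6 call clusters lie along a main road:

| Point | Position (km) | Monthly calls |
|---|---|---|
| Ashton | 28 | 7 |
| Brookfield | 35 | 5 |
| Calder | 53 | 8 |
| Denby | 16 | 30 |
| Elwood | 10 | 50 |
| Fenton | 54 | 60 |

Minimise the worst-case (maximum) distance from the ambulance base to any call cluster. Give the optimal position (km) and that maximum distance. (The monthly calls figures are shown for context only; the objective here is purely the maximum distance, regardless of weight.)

The 1-center on a line is the midpoint of the two extreme points: leftmost at 10, rightmost at 54.
Optimal location = (10 + 54)/2 = 32; maximum distance = (54 − 10)/2 = 22.

location 32, max distance 22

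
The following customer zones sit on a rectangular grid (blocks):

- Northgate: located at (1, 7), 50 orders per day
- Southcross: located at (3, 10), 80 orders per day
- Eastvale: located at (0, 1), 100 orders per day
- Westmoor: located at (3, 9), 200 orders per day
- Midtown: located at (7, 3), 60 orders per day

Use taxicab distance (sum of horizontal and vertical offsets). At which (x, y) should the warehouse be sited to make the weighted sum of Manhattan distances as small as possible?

(3, 9)

Manhattan distance separates: Σwᵢ(|x−xᵢ|+|y−yᵢ|) = Σwᵢ|x−xᵢ| + Σwᵢ|y−yᵢ|, so x and y are optimised independently as 1-D weighted medians.
Total weight W = 490; half = 245.
x-coordinate, sorted with cumulative weight:
  x=0 (Eastvale, w=100) cum 100
  x=1 (Northgate, w=50) cum 150
  x=3 (Southcross, w=80) cum 230
  x=3 (Westmoor, w=200) cum 430  ← median
  x=7 (Midtown, w=60) cum 490
⇒ x* = 3
y-coordinate, sorted with cumulative weight:
  y=1 (Eastvale, w=100) cum 100
  y=3 (Midtown, w=60) cum 160
  y=7 (Northgate, w=50) cum 210
  y=9 (Westmoor, w=200) cum 410  ← median
  y=10 (Southcross, w=80) cum 490
⇒ y* = 9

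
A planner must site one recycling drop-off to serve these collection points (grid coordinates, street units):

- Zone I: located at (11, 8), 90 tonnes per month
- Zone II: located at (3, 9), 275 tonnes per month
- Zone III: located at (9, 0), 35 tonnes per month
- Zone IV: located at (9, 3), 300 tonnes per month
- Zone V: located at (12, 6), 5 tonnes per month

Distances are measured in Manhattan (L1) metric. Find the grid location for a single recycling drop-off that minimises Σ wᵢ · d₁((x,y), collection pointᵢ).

Manhattan distance separates: Σwᵢ(|x−xᵢ|+|y−yᵢ|) = Σwᵢ|x−xᵢ| + Σwᵢ|y−yᵢ|, so x and y are optimised independently as 1-D weighted medians.
Total weight W = 705; half = 352.5.
x-coordinate, sorted with cumulative weight:
  x=3 (Zone II, w=275) cum 275
  x=9 (Zone III, w=35) cum 310
  x=9 (Zone IV, w=300) cum 610  ← median
  x=11 (Zone I, w=90) cum 700
  x=12 (Zone V, w=5) cum 705
⇒ x* = 9
y-coordinate, sorted with cumulative weight:
  y=0 (Zone III, w=35) cum 35
  y=3 (Zone IV, w=300) cum 335
  y=6 (Zone V, w=5) cum 340
  y=8 (Zone I, w=90) cum 430  ← median
  y=9 (Zone II, w=275) cum 705
⇒ y* = 8

(9, 8)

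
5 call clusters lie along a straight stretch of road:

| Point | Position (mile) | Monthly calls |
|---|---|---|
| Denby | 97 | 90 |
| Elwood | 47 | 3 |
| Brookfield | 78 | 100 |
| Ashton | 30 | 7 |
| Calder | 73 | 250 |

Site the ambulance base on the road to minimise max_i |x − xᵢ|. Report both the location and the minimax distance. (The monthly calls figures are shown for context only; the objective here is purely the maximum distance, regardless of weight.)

The 1-center on a line is the midpoint of the two extreme points: leftmost at 30, rightmost at 97.
Optimal location = (30 + 97)/2 = 63.5; maximum distance = (97 − 30)/2 = 33.5.

location 63.5, max distance 33.5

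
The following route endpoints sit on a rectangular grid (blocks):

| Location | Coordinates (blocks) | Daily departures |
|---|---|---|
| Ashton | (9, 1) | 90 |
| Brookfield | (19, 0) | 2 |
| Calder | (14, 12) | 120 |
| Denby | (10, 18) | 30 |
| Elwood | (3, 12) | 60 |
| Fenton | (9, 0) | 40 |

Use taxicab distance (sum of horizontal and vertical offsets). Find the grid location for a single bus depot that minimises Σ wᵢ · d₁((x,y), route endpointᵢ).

(9, 12)

Manhattan distance separates: Σwᵢ(|x−xᵢ|+|y−yᵢ|) = Σwᵢ|x−xᵢ| + Σwᵢ|y−yᵢ|, so x and y are optimised independently as 1-D weighted medians.
Total weight W = 342; half = 171.
x-coordinate, sorted with cumulative weight:
  x=3 (Elwood, w=60) cum 60
  x=9 (Ashton, w=90) cum 150
  x=9 (Fenton, w=40) cum 190  ← median
  x=10 (Denby, w=30) cum 220
  x=14 (Calder, w=120) cum 340
  x=19 (Brookfield, w=2) cum 342
⇒ x* = 9
y-coordinate, sorted with cumulative weight:
  y=0 (Brookfield, w=2) cum 2
  y=0 (Fenton, w=40) cum 42
  y=1 (Ashton, w=90) cum 132
  y=12 (Calder, w=120) cum 252  ← median
  y=12 (Elwood, w=60) cum 312
  y=18 (Denby, w=30) cum 342
⇒ y* = 12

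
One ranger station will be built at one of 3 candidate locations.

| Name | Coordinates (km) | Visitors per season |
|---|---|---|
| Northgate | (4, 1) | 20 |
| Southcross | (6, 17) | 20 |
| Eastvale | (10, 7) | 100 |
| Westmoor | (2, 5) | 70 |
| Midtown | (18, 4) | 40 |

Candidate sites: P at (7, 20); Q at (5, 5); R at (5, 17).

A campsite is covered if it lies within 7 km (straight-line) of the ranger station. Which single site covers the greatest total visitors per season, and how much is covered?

Q, covering 190

Coverage radius r = 7 km; a point is covered iff (Δx)²+(Δy)² ≤ 7² = 49.
  P (7, 20): covers {Southcross} → 20
  Q (5, 5): covers {Northgate, Eastvale, Westmoor} → 190
  R (5, 17): covers {Southcross} → 20
Maximum coverage at Q: 190 visitors per season.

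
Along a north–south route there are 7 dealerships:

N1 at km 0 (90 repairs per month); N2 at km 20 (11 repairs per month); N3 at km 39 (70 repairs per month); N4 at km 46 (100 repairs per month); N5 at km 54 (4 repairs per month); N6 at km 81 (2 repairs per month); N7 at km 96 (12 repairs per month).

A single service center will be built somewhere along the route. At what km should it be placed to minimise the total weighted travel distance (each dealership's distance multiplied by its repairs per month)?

x = 39

For a sum of weighted absolute distances on a line, the optimum is the weighted median (not the mean). Total weight W = 289; half-weight = 144.5.
Sort by position and accumulate weight:
  km 0 (N1, w=90) → cum 90
  km 20 (N2, w=11) → cum 101
  km 39 (N3, w=70) → cum 171  ≥ 144.5 → median here
  km 46 (N4, w=100) → cum 271
  km 54 (N5, w=4) → cum 275
  km 81 (N6, w=2) → cum 277
  km 96 (N7, w=12) → cum 289
Optimal location: km 39.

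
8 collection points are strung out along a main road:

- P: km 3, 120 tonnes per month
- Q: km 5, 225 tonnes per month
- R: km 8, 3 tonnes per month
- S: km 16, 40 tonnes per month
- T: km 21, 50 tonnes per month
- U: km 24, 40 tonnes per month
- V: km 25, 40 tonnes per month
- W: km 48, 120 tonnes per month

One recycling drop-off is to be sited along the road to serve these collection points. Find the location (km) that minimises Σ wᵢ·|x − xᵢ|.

For a sum of weighted absolute distances on a line, the optimum is the weighted median (not the mean). Total weight W = 638; half-weight = 319.
Sort by position and accumulate weight:
  km 3 (P, w=120) → cum 120
  km 5 (Q, w=225) → cum 345  ≥ 319 → median here
  km 8 (R, w=3) → cum 348
  km 16 (S, w=40) → cum 388
  km 21 (T, w=50) → cum 438
  km 24 (U, w=40) → cum 478
  km 25 (V, w=40) → cum 518
  km 48 (W, w=120) → cum 638
Optimal location: km 5.

x = 5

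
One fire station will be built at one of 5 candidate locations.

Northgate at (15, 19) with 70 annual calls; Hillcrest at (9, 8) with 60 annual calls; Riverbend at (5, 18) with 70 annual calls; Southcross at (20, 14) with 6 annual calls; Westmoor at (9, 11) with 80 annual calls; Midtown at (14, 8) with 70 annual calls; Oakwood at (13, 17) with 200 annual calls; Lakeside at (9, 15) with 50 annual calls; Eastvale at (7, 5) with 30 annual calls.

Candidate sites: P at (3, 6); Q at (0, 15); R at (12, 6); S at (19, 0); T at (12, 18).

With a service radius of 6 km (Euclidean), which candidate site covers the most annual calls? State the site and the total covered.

Coverage radius r = 6 km; a point is covered iff (Δx)²+(Δy)² ≤ 6² = 36.
  P (3, 6): covers {Eastvale} → 30
  Q (0, 15): covers {Riverbend} → 70
  R (12, 6): covers {Hillcrest, Westmoor, Midtown, Eastvale} → 240
  S (19, 0): covers {none} → 0
  T (12, 18): covers {Northgate, Oakwood, Lakeside} → 320
Maximum coverage at T: 320 annual calls.

T, covering 320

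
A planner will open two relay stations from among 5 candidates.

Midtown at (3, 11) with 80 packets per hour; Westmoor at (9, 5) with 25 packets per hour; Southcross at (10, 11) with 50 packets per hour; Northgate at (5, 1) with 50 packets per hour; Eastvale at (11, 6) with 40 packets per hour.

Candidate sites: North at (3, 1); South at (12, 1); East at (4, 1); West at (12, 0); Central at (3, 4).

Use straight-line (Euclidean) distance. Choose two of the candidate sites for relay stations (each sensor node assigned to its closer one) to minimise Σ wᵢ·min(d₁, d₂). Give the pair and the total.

Evaluate every pair (each demand assigned to the nearer of the two):
  {South, Central}: total = 1564.2
  {East, Central}: total = 1586.9
  {West, Central}: total = 1624.3
  {North, Central}: total = 1636.9
  {South, East}: total = 1692.9
  {North, South}: total = 1738.9
  {East, West}: total = 1802.1
  {North, West}: total = 1848.1
  {North, East}: total = 1937.3
  {South, West}: total = 2265.2
Best pair: {South, Central} with total 1564.2.

{South, Central}, total 1564.2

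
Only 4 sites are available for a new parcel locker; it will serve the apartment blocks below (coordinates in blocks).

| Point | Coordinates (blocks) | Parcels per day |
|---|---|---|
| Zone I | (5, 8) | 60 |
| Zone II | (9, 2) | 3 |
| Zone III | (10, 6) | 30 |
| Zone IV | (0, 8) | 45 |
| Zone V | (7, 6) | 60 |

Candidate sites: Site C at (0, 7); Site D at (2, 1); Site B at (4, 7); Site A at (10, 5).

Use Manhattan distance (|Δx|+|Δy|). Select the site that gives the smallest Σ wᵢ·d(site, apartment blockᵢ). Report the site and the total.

Total weighted distance at each candidate:
  Site C (0, 7): total = 1257
  Site D (2, 1): total = 2019
  Site B (4, 7): total = 825
  Site A (10, 5): total = 1347
Minimum is at Site B with total 825 blocks.

Site B, total 825 blocks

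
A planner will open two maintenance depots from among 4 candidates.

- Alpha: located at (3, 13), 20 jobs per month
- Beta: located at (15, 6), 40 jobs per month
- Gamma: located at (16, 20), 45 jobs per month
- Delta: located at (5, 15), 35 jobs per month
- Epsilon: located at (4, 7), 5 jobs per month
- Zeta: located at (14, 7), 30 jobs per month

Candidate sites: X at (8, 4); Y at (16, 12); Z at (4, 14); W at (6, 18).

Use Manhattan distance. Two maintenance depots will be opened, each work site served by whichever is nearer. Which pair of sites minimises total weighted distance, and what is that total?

Evaluate every pair (each demand assigned to the nearer of the two):
  {Y, Z}: total = 995
  {Y, W}: total = 1215
  {X, W}: total = 1505
  {X, Z}: total = 1585
  {X, Y}: total = 1655
  {Z, W}: total = 1955
Best pair: {Y, Z} with total 995.

{Y, Z}, total 995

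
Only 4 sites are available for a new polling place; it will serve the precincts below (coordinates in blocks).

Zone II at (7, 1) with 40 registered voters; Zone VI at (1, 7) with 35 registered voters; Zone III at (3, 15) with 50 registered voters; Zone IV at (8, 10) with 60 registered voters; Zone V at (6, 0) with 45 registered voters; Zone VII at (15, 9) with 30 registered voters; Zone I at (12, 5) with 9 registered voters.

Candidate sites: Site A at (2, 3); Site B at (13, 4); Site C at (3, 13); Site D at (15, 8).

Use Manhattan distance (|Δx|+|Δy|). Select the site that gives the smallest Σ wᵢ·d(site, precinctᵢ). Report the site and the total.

Site C, total 2853 blocks

Total weighted distance at each candidate:
  Site A (2, 3): total = 2878
  Site B (13, 4): total = 3318
  Site C (3, 13): total = 2853
  Site D (15, 8): total = 3464
Minimum is at Site C with total 2853 blocks.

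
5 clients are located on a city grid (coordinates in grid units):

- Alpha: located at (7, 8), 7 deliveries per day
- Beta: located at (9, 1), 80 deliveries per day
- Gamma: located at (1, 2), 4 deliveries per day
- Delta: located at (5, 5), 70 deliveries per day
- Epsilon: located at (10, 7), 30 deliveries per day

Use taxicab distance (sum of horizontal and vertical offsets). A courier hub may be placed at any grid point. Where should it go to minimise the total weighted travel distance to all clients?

Manhattan distance separates: Σwᵢ(|x−xᵢ|+|y−yᵢ|) = Σwᵢ|x−xᵢ| + Σwᵢ|y−yᵢ|, so x and y are optimised independently as 1-D weighted medians.
Total weight W = 191; half = 95.5.
x-coordinate, sorted with cumulative weight:
  x=1 (Gamma, w=4) cum 4
  x=5 (Delta, w=70) cum 74
  x=7 (Alpha, w=7) cum 81
  x=9 (Beta, w=80) cum 161  ← median
  x=10 (Epsilon, w=30) cum 191
⇒ x* = 9
y-coordinate, sorted with cumulative weight:
  y=1 (Beta, w=80) cum 80
  y=2 (Gamma, w=4) cum 84
  y=5 (Delta, w=70) cum 154  ← median
  y=7 (Epsilon, w=30) cum 184
  y=8 (Alpha, w=7) cum 191
⇒ y* = 5

(9, 5)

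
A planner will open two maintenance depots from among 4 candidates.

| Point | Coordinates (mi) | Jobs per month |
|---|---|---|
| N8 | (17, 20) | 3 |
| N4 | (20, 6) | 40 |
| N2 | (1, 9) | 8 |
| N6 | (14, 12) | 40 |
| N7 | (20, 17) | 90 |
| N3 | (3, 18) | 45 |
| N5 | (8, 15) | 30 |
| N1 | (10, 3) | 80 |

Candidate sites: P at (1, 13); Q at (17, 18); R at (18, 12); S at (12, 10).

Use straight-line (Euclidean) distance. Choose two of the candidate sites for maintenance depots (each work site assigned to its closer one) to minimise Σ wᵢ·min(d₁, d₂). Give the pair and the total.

Evaluate every pair (each demand assigned to the nearer of the two):
  {Q, S}: total = 2166.3
  {R, S}: total = 2279.7
  {P, R}: total = 2377.9
  {P, S}: total = 2510.0
  {P, Q}: total = 2622.7
  {Q, R}: total = 2719.6
Best pair: {Q, S} with total 2166.3.

{Q, S}, total 2166.3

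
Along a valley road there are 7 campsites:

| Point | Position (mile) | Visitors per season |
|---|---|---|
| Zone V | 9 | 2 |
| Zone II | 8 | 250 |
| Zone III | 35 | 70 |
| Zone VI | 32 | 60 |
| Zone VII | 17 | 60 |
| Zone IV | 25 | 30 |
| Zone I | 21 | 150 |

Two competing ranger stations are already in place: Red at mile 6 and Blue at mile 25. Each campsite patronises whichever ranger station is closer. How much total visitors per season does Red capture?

The indifferent point is the midpoint (6+25)/2 = 15.5; campsites left of it (closer to Red at 6) go to Red, those right go to Blue.
  Zone II at 8 (w=250) → Red
  Zone V at 9 (w=2) → Red
  Zone VII at 17 (w=60) → Blue
  Zone I at 21 (w=150) → Blue
  Zone IV at 25 (w=30) → Blue
  Zone VI at 32 (w=60) → Blue
  Zone III at 35 (w=70) → Blue
Red captures 252; Blue captures 370.

252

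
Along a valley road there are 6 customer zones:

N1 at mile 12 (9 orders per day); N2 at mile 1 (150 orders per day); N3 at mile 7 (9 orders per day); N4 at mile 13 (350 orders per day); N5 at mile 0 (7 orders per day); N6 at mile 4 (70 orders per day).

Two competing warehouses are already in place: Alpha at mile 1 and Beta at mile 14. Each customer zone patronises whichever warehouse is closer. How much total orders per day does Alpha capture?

The indifferent point is the midpoint (1+14)/2 = 7.5; customer zones left of it (closer to Alpha at 1) go to Alpha, those right go to Beta.
  N5 at 0 (w=7) → Alpha
  N2 at 1 (w=150) → Alpha
  N6 at 4 (w=70) → Alpha
  N3 at 7 (w=9) → Alpha
  N1 at 12 (w=9) → Beta
  N4 at 13 (w=350) → Beta
Alpha captures 236; Beta captures 359.

236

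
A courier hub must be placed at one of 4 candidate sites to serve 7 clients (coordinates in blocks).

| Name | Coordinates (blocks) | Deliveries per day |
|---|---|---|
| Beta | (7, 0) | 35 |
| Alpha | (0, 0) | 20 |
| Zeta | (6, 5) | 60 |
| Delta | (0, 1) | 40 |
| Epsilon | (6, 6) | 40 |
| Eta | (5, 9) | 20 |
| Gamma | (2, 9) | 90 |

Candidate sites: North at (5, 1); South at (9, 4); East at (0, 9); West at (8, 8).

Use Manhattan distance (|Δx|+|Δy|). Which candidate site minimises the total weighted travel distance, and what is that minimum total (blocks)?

North, total 2115 blocks

Total weighted distance at each candidate:
  North (5, 1): total = 2115
  South (9, 4): total = 2650
  East (0, 9): total = 2300
  West (8, 8): total = 2405
Minimum is at North with total 2115 blocks.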